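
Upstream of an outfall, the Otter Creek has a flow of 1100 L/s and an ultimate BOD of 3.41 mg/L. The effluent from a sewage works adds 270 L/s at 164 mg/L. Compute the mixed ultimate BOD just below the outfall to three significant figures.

35.1 mg/L

Flow-weighted mixing: C = (Q_r C_r + Q_w C_w)/(Q_r + Q_w)
= (1100×3.41 + 270×164)/(1100 + 270) = 48030/1370 = 35.06 mg/L.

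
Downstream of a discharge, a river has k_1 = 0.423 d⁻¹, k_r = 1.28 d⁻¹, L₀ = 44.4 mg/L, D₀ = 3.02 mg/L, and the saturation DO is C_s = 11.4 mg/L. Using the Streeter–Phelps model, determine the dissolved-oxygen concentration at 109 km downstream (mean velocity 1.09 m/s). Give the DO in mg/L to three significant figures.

Travel time t = x/v = 109 km / (1.09 m/s) = 109000 m / 1.09 m/s = 100000 s = 1.157 d.
k_1 L₀/(k_r−k_1) = 0.423×44.4/(1.28−0.423) = 18.78/0.8570 = 21.92 mg/L.
e^(−k_1 t) = e^(−0.423×1.157) = 0.6129; e^(−k_r t) = e^(−1.28×1.157) = 0.2273.
D = 21.92 × (0.6129 − 0.2273) + 3.02 × 0.2273 = 8.450 + 0.6864 = 9.136 mg/L.
DO = C_s − D = 11.4 − 9.136 = 2.264 mg/L.

DO ≈ 2.26 mg/L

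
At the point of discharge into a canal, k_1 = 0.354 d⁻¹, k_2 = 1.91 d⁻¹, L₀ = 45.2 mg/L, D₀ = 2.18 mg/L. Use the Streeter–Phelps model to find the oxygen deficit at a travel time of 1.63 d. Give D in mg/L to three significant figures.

k_1 L₀/(k_2−k_1) = 0.354×45.2/(1.91−0.354) = 16.00/1.556 = 10.28 mg/L.
e^(−k_1 t) = e^(−0.354×1.630) = 0.5616; e^(−k_2 t) = e^(−1.91×1.630) = 0.04445.
D = 10.28 × (0.5616 − 0.04445) + 2.18 × 0.04445 = 5.318 + 0.09691 = 5.415 mg/L.

D ≈ 5.41 mg/L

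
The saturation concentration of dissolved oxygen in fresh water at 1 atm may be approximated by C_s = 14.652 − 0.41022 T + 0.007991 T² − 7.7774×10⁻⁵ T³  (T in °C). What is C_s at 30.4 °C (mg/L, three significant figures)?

C_s = 14.652 − 0.41022×30.4 + 0.007991×30.4² − 7.7774×10⁻⁵×30.4³ = 7.381 mg/L.

C_s ≈ 7.38 mg/L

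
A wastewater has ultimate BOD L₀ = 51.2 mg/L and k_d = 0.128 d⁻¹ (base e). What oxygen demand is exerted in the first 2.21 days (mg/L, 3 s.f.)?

y_t = L₀(1 − e^(−k_d t)) = 51.2 × (1 − e^(−0.128×2.21))
= 51.2 × (1 − 0.7536) = 51.2 × 0.2464 = 12.62 mg/L.

y ≈ 12.6 mg/L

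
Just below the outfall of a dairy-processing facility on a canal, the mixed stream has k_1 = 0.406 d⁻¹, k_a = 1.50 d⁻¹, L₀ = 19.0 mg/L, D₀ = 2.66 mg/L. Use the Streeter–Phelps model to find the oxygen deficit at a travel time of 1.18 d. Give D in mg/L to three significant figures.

D ≈ 3.62 mg/L

k_1 L₀/(k_a−k_1) = 0.406×19.0/(1.50−0.406) = 7.714/1.094 = 7.051 mg/L.
e^(−k_1 t) = e^(−0.406×1.180) = 0.6194; e^(−k_a t) = e^(−1.50×1.180) = 0.1703.
D = 7.051 × (0.6194 − 0.1703) + 2.66 × 0.1703 = 3.166 + 0.4531 = 3.619 mg/L.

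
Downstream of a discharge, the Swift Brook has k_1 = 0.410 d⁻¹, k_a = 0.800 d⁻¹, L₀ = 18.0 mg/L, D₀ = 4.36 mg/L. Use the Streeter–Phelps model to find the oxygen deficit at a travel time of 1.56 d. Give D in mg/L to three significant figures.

D ≈ 5.80 mg/L

k_1 L₀/(k_a−k_1) = 0.410×18.0/(0.800−0.410) = 7.380/0.3900 = 18.92 mg/L.
e^(−k_1 t) = e^(−0.410×1.560) = 0.5275; e^(−k_a t) = e^(−0.800×1.560) = 0.2871.
D = 18.92 × (0.5275 − 0.2871) + 4.36 × 0.2871 = 4.550 + 1.252 = 5.801 mg/L.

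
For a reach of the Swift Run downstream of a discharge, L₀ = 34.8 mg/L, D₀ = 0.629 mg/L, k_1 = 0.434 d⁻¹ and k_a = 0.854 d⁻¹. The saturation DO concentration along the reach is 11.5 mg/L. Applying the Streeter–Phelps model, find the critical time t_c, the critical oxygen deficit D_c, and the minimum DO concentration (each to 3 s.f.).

With k_a/k_1 = 1.968 and 1 − D₀(k_a−k_1)/(k_1 L₀) = 0.9825,
t_c = ln(1.968 × 0.9825) / (0.854 − 0.434) = ln(1.933) / 0.4200 = 0.6592/0.4200 = 1.570 d.
D_c = (k_1/k_a) L₀ e^(−k_1 t_c) = (0.434/0.854) × 34.8 × e^(−0.434×1.570) = 0.5082 × 34.8 × 0.5060 = 8.949 mg/L.
Minimum DO = C_s − D_c = 11.5 − 8.949 = 2.551 mg/L.

t_c ≈ 1.57 d; D_c ≈ 8.95 mg/L; min DO ≈ 2.55 mg/L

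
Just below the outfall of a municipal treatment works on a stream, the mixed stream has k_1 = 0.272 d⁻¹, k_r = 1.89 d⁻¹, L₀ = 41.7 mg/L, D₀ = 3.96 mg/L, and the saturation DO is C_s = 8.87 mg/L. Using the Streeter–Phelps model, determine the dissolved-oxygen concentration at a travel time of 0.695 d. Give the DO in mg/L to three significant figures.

DO ≈ 3.89 mg/L

k_1 L₀/(k_r−k_1) = 0.272×41.7/(1.89−0.272) = 11.34/1.618 = 7.010 mg/L.
e^(−k_1 t) = e^(−0.272×0.6950) = 0.8278; e^(−k_r t) = e^(−1.89×0.6950) = 0.2689.
D = 7.010 × (0.8278 − 0.2689) + 3.96 × 0.2689 = 3.918 + 1.065 = 4.983 mg/L.
DO = C_s − D = 8.87 − 4.983 = 3.887 mg/L.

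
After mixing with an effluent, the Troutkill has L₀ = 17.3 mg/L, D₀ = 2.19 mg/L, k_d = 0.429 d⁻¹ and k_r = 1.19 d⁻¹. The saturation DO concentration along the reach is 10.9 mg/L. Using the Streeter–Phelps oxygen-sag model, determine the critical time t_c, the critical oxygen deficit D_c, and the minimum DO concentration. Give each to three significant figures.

At the critical point dD/dt = 0, so k_d L₀ e^(−k_d t) = k_r D. Substituting D(t) from the Streeter–Phelps equation and solving for t gives
t_c = ln[(k_r/k_d)(1 − D₀(k_r−k_d)/(k_d L₀))] / (k_r−k_d).
Here k_r−k_d = 0.7610 d⁻¹ and 1 − D₀(k_r−k_d)/(k_d L₀) = 1 − 2.19×0.7610/(0.429×17.3) = 0.7754, so
t_c = ln(2.774 × 0.7754) / 0.7610 = 0.7659 / 0.7610 = 1.006 d.
L(t_c) = L₀ e^(−k_d t_c) = 17.3 × 0.6494 = 11.23 mg/L, and at the critical point k_r D_c = k_d L, so D_c = (0.429/1.19) × 11.23 = 4.050 mg/L.
Minimum DO = C_s − D_c = 10.9 − 4.050 = 6.850 mg/L.

t_c ≈ 1.01 d; D_c ≈ 4.05 mg/L; min DO ≈ 6.85 mg/L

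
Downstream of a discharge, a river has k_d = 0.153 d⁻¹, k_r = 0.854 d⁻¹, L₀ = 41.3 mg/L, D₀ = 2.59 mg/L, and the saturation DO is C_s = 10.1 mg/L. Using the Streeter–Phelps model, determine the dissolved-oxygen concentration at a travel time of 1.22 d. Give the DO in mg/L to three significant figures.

DO ≈ 4.89 mg/L

k_d L₀/(k_r−k_d) = 0.153×41.3/(0.854−0.153) = 6.319/0.7010 = 9.014 mg/L.
e^(−k_d t) = e^(−0.153×1.220) = 0.8297; e^(−k_r t) = e^(−0.854×1.220) = 0.3528.
D = 9.014 × (0.8297 − 0.3528) + 2.59 × 0.3528 = 4.299 + 0.9137 = 5.213 mg/L.
DO = C_s − D = 10.1 − 5.213 = 4.887 mg/L.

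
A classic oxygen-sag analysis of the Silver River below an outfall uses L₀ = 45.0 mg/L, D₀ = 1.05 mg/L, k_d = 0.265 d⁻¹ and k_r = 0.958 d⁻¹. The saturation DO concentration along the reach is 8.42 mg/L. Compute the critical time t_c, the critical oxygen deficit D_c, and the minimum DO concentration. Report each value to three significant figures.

t_c ≈ 1.76 d; D_c ≈ 7.80 mg/L; min DO ≈ 0.619 mg/L

At the critical point dD/dt = 0, so k_d L₀ e^(−k_d t) = k_r D. Substituting D(t) from the Streeter–Phelps equation and solving for t gives
t_c = ln[(k_r/k_d)(1 − D₀(k_r−k_d)/(k_d L₀))] / (k_r−k_d).
Here k_r−k_d = 0.6930 d⁻¹ and 1 − D₀(k_r−k_d)/(k_d L₀) = 1 − 1.05×0.6930/(0.265×45.0) = 0.9390, so
t_c = ln(3.615 × 0.9390) / 0.6930 = 1.222 / 0.6930 = 1.764 d.
L(t_c) = L₀ e^(−k_d t_c) = 45.0 × 0.6267 = 28.20 mg/L, and at the critical point k_r D_c = k_d L, so D_c = (0.265/0.958) × 28.20 = 7.801 mg/L.
Minimum DO = C_s − D_c = 8.42 − 7.801 = 0.6194 mg/L.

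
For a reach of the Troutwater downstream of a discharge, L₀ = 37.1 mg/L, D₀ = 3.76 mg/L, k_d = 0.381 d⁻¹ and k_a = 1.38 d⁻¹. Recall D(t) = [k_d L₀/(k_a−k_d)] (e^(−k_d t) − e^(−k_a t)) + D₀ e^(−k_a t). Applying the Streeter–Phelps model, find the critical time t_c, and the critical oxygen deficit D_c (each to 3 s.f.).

t_c ≈ 0.979 d; D_c ≈ 7.05 mg/L

At the critical point dD/dt = 0, so k_d L₀ e^(−k_d t) = k_a D. Substituting D(t) from the Streeter–Phelps equation and solving for t gives
t_c = ln[(k_a/k_d)(1 − D₀(k_a−k_d)/(k_d L₀))] / (k_a−k_d).
Here k_a−k_d = 0.9990 d⁻¹ and 1 − D₀(k_a−k_d)/(k_d L₀) = 1 − 3.76×0.9990/(0.381×37.1) = 0.7343, so
t_c = ln(3.622 × 0.7343) / 0.9990 = 0.9781 / 0.9990 = 0.9791 d.
D_c = (k_d/k_a) L₀ e^(−k_d t_c) = (0.381/1.38) × 37.1 × e^(−0.381×0.9791) = 0.2761 × 37.1 × 0.6886 = 7.054 mg/L.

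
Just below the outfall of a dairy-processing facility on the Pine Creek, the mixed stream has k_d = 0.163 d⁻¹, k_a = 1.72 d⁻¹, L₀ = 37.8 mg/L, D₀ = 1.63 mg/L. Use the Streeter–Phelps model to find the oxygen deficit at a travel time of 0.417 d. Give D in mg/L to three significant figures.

k_d L₀/(k_a−k_d) = 0.163×37.8/(1.72−0.163) = 6.161/1.557 = 3.957 mg/L.
e^(−k_d t) = e^(−0.163×0.4170) = 0.9343; e^(−k_a t) = e^(−1.72×0.4170) = 0.4881.
D = 3.957 × (0.9343 − 0.4881) + 1.63 × 0.4881 = 1.766 + 0.7956 = 2.561 mg/L.

D ≈ 2.56 mg/L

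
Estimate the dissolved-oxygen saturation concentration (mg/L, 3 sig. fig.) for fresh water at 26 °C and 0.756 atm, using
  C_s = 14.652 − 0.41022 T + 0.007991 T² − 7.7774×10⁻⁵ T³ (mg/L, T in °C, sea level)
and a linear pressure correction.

C_s ≈ 6.06 mg/L

At sea level: C_s = 14.652 − 0.41022×26 + 0.007991×26² − 7.7774×10⁻⁵×26³ = 8.021 mg/L.
Pressure correction: C_s' = 8.021 × 0.756 = 6.064 mg/L.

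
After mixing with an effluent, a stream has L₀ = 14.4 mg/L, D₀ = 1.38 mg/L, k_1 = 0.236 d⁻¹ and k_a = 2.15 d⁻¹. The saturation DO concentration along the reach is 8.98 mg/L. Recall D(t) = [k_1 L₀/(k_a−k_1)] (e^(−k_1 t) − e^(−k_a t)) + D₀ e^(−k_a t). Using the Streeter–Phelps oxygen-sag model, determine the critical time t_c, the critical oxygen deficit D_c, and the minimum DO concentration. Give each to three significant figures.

t_c ≈ 0.370 d; D_c ≈ 1.45 mg/L; min DO ≈ 7.53 mg/L

With k_a/k_1 = 9.110 and 1 − D₀(k_a−k_1)/(k_1 L₀) = 0.2228,
t_c = ln(9.110 × 0.2228) / (2.15 − 0.236) = ln(2.030) / 1.914 = 0.7078/1.914 = 0.3698 d.
D_c = (k_1/k_a) L₀ e^(−k_1 t_c) = (0.236/2.15) × 14.4 × e^(−0.236×0.3698) = 0.1098 × 14.4 × 0.9164 = 1.449 mg/L.
Minimum DO = C_s − D_c = 8.98 − 1.449 = 7.531 mg/L.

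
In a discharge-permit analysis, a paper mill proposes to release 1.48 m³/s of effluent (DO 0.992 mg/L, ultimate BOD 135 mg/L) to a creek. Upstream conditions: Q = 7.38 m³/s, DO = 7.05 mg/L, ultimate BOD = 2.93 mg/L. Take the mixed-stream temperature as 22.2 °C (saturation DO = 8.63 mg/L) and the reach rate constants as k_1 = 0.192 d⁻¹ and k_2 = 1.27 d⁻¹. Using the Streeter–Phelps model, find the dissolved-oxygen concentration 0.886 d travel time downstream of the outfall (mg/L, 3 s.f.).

DO ≈ 5.48 mg/L

Mixed DO = (7.38×7.05 + 1.48×0.992)/(7.38+1.48) = 53.50/8.860 = 6.038 mg/L.
Mixed L₀ = (7.38×2.93 + 1.48×135)/(8.860) = 221.4/8.860 = 24.99 mg/L.
Initial deficit D₀ = C_s − DO₀ = 8.63 − 6.038 = 2.592 mg/L.
D(0.886) = [0.192×24.99/(1.27−0.192)](e^(−0.192×0.886) − e^(−1.27×0.886)) + 2.592 e^(−1.27×0.886)
= 4.451 × (0.8436 − 0.3246) + 2.592 × 0.3246 = 3.151 mg/L.
DO = 8.63 − 3.151 = 5.479 mg/L.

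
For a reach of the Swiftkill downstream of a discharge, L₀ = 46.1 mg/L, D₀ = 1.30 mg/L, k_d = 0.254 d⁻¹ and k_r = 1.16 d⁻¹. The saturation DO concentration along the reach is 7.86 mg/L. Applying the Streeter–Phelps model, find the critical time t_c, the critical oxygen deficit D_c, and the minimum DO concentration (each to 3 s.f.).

t_c ≈ 1.56 d; D_c ≈ 6.79 mg/L; min DO ≈ 1.07 mg/L

t_c = [1/(k_r−k_d)] ln[(k_r/k_d)(1 − D₀(k_r−k_d)/(k_d L₀))]
= [1/(1.16−0.254)] ln[(1.16/0.254)(1 − 1.30×0.9060/(0.254×46.1))]
= (1/0.9060) ln[4.567 × 0.8994] = 1.104 × ln(4.108) = 1.104 × 1.413 = 1.559 d.
L(t_c) = L₀ e^(−k_d t_c) = 46.1 × 0.6729 = 31.02 mg/L, and at the critical point k_r D_c = k_d L, so D_c = (0.254/1.16) × 31.02 = 6.793 mg/L.
Minimum DO = C_s − D_c = 7.86 − 6.793 = 1.067 mg/L.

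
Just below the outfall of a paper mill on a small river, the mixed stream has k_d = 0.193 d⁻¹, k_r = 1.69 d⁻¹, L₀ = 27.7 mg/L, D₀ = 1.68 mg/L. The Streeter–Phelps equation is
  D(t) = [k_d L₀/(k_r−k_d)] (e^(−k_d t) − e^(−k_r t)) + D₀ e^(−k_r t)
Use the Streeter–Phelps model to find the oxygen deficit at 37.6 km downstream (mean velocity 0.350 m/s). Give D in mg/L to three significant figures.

D ≈ 2.58 mg/L

Travel time t = x/v = 37.6 km / (0.350 m/s) = 37600 m / 0.350 m/s = 107400 s = 1.243 d.
k_d L₀/(k_r−k_d) = 0.193×27.7/(1.69−0.193) = 5.346/1.497 = 3.571 mg/L.
e^(−k_d t) = e^(−0.193×1.243) = 0.7866; e^(−k_r t) = e^(−1.69×1.243) = 0.1223.
D = 3.571 × (0.7866 − 0.1223) + 1.68 × 0.1223 = 2.373 + 0.2055 = 2.578 mg/L.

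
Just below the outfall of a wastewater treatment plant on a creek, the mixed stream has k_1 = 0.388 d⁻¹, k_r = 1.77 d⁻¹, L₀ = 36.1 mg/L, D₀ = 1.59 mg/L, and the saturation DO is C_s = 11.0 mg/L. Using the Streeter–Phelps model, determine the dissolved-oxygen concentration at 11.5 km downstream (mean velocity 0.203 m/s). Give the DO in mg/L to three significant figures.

DO ≈ 5.82 mg/L

Travel time t = x/v = 11.5 km / (0.203 m/s) = 11500 m / 0.203 m/s = 56650 s = 0.6557 d.
k_1 L₀/(k_r−k_1) = 0.388×36.1/(1.77−0.388) = 14.01/1.382 = 10.14 mg/L.
e^(−k_1 t) = e^(−0.388×0.6557) = 0.7754; e^(−k_r t) = e^(−1.77×0.6557) = 0.3133.
D = 10.14 × (0.7754 − 0.3133) + 1.59 × 0.3133 = 4.683 + 0.4982 = 5.181 mg/L.
DO = C_s − D = 11.0 − 5.181 = 5.819 mg/L.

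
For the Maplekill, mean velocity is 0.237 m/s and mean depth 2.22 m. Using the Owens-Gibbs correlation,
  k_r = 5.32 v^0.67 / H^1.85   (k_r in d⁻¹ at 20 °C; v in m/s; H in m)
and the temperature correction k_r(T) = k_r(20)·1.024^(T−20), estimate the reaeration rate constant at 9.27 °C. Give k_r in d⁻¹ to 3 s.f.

k_r ≈ 0.360 d⁻¹

k_r(20) = 5.32 × 0.237^0.67 / 2.22^1.85 = 5.32 × 0.3811 / 4.373 = 0.4637 d⁻¹.
k_r(9.27) = 0.4637 × 1.024^(9.27−20) = 0.4637 × 0.7753 = 0.3595 d⁻¹.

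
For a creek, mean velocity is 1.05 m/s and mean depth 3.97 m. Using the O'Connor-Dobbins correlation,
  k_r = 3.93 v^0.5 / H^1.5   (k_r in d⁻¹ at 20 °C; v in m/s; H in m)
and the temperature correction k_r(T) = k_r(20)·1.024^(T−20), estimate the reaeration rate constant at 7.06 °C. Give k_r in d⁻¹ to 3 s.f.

k_r ≈ 0.375 d⁻¹

k_r(20) = 3.93 × 1.05^0.5 / 3.97^1.5 = 3.93 × 1.025 / 7.910 = 0.5091 d⁻¹.
k_r(7.06) = 0.5091 × 1.024^(7.06−20) = 0.5091 × 0.7357 = 0.3746 d⁻¹.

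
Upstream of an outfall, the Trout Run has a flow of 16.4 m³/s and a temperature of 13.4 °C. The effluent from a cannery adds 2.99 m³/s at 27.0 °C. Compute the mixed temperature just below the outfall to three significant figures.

Flow-weighted mixing: C = (Q_r C_r + Q_w C_w)/(Q_r + Q_w)
= (16.4×13.4 + 2.99×27.0)/(16.4 + 2.99) = 300.5/19.39 = 15.50 °C.

15.5 °C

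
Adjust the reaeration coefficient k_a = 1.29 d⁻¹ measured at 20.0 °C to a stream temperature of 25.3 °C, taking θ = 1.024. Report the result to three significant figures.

k_a ≈ 1.46 d⁻¹

k_a(T₂) = k_a(T₁) · θ^(T₂−T₁) = 1.29 × 1.024^(25.3−20.0)
= 1.29 × 1.024^5.30 = 1.29 × 1.134 = 1.463 d⁻¹.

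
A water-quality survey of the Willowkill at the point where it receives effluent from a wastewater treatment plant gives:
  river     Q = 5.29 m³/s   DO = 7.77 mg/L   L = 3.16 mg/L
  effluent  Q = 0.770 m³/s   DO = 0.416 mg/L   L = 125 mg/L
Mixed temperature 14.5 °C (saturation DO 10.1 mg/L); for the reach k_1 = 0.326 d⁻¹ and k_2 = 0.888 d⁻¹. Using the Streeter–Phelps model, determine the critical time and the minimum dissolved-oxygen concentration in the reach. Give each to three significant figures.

Mixed DO = (5.29×7.77 + 0.770×0.416)/(5.29+0.770) = 41.42/6.060 = 6.836 mg/L.
Mixed L₀ = (5.29×3.16 + 0.770×125)/(6.060) = 113.0/6.060 = 18.64 mg/L.
Initial deficit D₀ = C_s − DO₀ = 10.1 − 6.836 = 3.264 mg/L.
t_c = (1/0.5620) ln[(0.888/0.326)(1 − 3.264×0.5620/(0.326×18.64))] = 1.779 × ln(1.902) = 1.144 d.
D_c = (0.326/0.888) × 18.64 × e^(−0.326×1.144) = 0.3671 × 18.64 × 0.6888 = 4.714 mg/L.
Minimum DO = 10.1 − 4.714 = 5.386 mg/L.

t_c ≈ 1.14 d; minimum DO ≈ 5.39 mg/L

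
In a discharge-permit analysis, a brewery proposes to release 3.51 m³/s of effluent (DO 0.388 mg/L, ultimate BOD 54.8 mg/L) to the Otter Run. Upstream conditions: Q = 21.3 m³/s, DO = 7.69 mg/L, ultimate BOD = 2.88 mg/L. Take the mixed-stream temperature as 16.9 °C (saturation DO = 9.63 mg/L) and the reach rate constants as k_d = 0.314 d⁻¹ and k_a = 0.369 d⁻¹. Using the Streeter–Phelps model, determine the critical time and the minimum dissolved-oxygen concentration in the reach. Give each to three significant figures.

t_c ≈ 1.98 d; minimum DO ≈ 4.96 mg/L

Mixed DO = (21.3×7.69 + 3.51×0.388)/(21.3+3.51) = 165.2/24.81 = 6.657 mg/L.
Mixed L₀ = (21.3×2.88 + 3.51×54.8)/(24.81) = 253.7/24.81 = 10.23 mg/L.
Initial deficit D₀ = C_s − DO₀ = 9.63 − 6.657 = 2.973 mg/L.
t_c = (1/0.05500) ln[(0.369/0.314)(1 − 2.973×0.05500/(0.314×10.23))] = 18.18 × ln(1.115) = 1.984 d.
D_c = (0.314/0.369) × 10.23 × e^(−0.314×1.984) = 0.8509 × 10.23 × 0.5363 = 4.667 mg/L.
Minimum DO = 9.63 − 4.667 = 4.963 mg/L.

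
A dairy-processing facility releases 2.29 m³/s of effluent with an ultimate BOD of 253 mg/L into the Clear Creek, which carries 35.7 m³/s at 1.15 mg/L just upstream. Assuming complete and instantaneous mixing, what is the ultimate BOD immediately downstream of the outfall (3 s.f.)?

16.3 mg/L

Flow-weighted mixing: C = (Q_r C_r + Q_w C_w)/(Q_r + Q_w)
= (35.7×1.15 + 2.29×253)/(35.7 + 2.29) = 620.4/37.99 = 16.33 mg/L.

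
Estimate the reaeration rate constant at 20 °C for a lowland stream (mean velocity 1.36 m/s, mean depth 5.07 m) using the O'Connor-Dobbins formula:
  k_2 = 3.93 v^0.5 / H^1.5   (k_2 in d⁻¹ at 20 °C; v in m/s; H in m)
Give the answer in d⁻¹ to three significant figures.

k_2 = 3.93 × 1.36^0.5 / 5.07^1.5 = 3.93 × 1.166 / 11.42 = 0.4015 d⁻¹.

k_2 ≈ 0.401 d⁻¹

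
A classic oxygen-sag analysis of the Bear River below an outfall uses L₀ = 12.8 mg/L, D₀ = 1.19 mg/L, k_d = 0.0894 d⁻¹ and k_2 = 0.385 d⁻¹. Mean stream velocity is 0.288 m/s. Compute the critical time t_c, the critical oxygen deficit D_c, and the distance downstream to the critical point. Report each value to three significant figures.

t_c = [1/(k_2−k_d)] ln[(k_2/k_d)(1 − D₀(k_2−k_d)/(k_d L₀))]
= [1/(0.385−0.0894)] ln[(0.385/0.0894)(1 − 1.19×0.2956/(0.0894×12.8))]
= (1/0.2956) ln[4.306 × 0.6926] = 3.383 × ln(2.983) = 3.383 × 1.093 = 3.697 d.
D_c = (k_d/k_2) L₀ e^(−k_d t_c) = (0.0894/0.385) × 12.8 × e^(−0.0894×3.697) = 0.2322 × 12.8 × 0.7186 = 2.136 mg/L.
x_c = v t_c = 0.288 m/s × 3.697 d × 86400 s/d = 91990 m ≈ 92.0 km.

t_c ≈ 3.70 d; D_c ≈ 2.14 mg/L; x_c ≈ 92.0 km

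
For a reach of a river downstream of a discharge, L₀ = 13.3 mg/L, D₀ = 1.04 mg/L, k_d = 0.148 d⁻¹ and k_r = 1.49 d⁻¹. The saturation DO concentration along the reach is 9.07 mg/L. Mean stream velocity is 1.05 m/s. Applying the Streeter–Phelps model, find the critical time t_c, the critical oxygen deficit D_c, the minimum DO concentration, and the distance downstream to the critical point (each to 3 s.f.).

t_c ≈ 0.801 d; D_c ≈ 1.17 mg/L; min DO ≈ 7.90 mg/L; x_c ≈ 72.7 km

With k_r/k_d = 10.07 and 1 − D₀(k_r−k_d)/(k_d L₀) = 0.2910,
t_c = ln(10.07 × 0.2910) / (1.49 − 0.148) = ln(2.929) / 1.342 = 1.075/1.342 = 0.8008 d.
D_c = (k_d/k_r) L₀ e^(−k_d t_c) = (0.148/1.49) × 13.3 × e^(−0.148×0.8008) = 0.09933 × 13.3 × 0.8882 = 1.173 mg/L.
Minimum DO = C_s − D_c = 9.07 − 1.173 = 7.897 mg/L.
x_c = v t_c = 1.05 m/s × 0.8008 d × 86400 s/d = 72650 m ≈ 72.7 km.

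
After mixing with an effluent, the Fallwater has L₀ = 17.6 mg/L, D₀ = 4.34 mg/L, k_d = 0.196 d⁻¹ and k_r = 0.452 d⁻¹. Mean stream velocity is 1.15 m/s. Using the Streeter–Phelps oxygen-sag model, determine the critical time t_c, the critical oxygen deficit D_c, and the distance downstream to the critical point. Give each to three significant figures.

At the critical point dD/dt = 0, so k_d L₀ e^(−k_d t) = k_r D. Substituting D(t) from the Streeter–Phelps equation and solving for t gives
t_c = ln[(k_r/k_d)(1 − D₀(k_r−k_d)/(k_d L₀))] / (k_r−k_d).
Here k_r−k_d = 0.2560 d⁻¹ and 1 − D₀(k_r−k_d)/(k_d L₀) = 1 − 4.34×0.2560/(0.196×17.6) = 0.6779, so
t_c = ln(2.306 × 0.6779) / 0.2560 = 0.4468 / 0.2560 = 1.745 d.
D_c = (k_d/k_r) L₀ e^(−k_d t_c) = (0.196/0.452) × 17.6 × e^(−0.196×1.745) = 0.4336 × 17.6 × 0.7103 = 5.421 mg/L.
x_c = v t_c = 1.15 m/s × 1.745 d × 86400 s/d = 173400 m ≈ 173 km.

t_c ≈ 1.75 d; D_c ≈ 5.42 mg/L; x_c ≈ 173 km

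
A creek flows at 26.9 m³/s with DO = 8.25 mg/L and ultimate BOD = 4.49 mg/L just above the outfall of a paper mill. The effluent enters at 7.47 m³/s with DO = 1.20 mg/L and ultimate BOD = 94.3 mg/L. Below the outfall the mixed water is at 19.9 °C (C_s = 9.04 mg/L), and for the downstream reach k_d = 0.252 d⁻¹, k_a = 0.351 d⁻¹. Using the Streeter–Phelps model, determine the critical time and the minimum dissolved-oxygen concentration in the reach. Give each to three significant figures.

Mixed DO = (26.9×8.25 + 7.47×1.20)/(26.9+7.47) = 230.9/34.37 = 6.718 mg/L.
Mixed L₀ = (26.9×4.49 + 7.47×94.3)/(34.37) = 825.2/34.37 = 24.01 mg/L.
Initial deficit D₀ = C_s − DO₀ = 9.04 − 6.718 = 2.322 mg/L.
t_c = (1/0.09900) ln[(0.351/0.252)(1 − 2.322×0.09900/(0.252×24.01))] = 10.10 × ln(1.340) = 2.956 d.
D_c = (0.252/0.351) × 24.01 × e^(−0.252×2.956) = 0.7179 × 24.01 × 0.4748 = 8.184 mg/L.
Minimum DO = 9.04 − 8.184 = 0.8555 mg/L.

t_c ≈ 2.96 d; minimum DO ≈ 0.856 mg/L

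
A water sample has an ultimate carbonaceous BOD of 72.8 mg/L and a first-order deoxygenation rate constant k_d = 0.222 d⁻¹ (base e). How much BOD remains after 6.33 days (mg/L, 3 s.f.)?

L_t = L₀ e^(−k_d t) = 72.8 × e^(−0.222×6.33) = 72.8 × 0.2453 = 17.86 mg/L.

L ≈ 17.9 mg/L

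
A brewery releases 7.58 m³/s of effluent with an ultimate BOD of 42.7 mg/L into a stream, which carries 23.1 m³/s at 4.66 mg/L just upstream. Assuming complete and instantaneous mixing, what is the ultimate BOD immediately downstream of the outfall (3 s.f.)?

14.1 mg/L

Flow-weighted mixing: C = (Q_r C_r + Q_w C_w)/(Q_r + Q_w)
= (23.1×4.66 + 7.58×42.7)/(23.1 + 7.58) = 431.3/30.68 = 14.06 mg/L.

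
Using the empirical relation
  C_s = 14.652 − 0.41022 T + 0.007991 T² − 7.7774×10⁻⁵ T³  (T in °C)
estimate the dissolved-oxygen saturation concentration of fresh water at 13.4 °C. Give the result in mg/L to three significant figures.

C_s ≈ 10.4 mg/L

C_s = 14.652 − 0.41022×13.4 + 0.007991×13.4² − 7.7774×10⁻⁵×13.4³ = 10.40 mg/L.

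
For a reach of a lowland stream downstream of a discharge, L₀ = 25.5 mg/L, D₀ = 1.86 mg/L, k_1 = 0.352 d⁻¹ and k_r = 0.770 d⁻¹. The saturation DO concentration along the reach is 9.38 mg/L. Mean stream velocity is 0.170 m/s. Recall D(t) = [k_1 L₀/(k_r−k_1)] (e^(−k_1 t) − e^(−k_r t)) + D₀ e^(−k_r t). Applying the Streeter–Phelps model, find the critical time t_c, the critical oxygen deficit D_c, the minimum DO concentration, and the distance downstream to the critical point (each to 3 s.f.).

t_c = [1/(k_r−k_1)] ln[(k_r/k_1)(1 − D₀(k_r−k_1)/(k_1 L₀))]
= [1/(0.770−0.352)] ln[(0.770/0.352)(1 − 1.86×0.4180/(0.352×25.5))]
= (1/0.4180) ln[2.188 × 0.9134] = 2.392 × ln(1.998) = 2.392 × 0.6922 = 1.656 d.
L(t_c) = L₀ e^(−k_1 t_c) = 25.5 × 0.5583 = 14.24 mg/L, and at the critical point k_r D_c = k_1 L, so D_c = (0.352/0.770) × 14.24 = 6.508 mg/L.
Minimum DO = C_s − D_c = 9.38 − 6.508 = 2.872 mg/L.
x_c = v t_c = 0.170 m/s × 1.656 d × 86400 s/d = 24320 m ≈ 24.3 km.

t_c ≈ 1.66 d; D_c ≈ 6.51 mg/L; min DO ≈ 2.87 mg/L; x_c ≈ 24.3 km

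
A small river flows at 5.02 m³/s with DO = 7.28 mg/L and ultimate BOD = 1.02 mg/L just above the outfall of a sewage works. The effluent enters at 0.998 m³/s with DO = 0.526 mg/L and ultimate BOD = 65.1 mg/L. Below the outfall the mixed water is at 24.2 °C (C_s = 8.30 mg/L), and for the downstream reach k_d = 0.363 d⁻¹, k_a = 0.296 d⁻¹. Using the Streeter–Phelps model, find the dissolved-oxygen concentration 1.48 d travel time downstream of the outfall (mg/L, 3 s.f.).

DO ≈ 3.08 mg/L

Mixed DO = (5.02×7.28 + 0.998×0.526)/(5.02+0.998) = 37.07/6.018 = 6.160 mg/L.
Mixed L₀ = (5.02×1.02 + 0.998×65.1)/(6.018) = 70.09/6.018 = 11.65 mg/L.
Initial deficit D₀ = C_s − DO₀ = 8.30 − 6.160 = 2.140 mg/L.
D(1.48) = [0.363×11.65/(0.296−0.363)](e^(−0.363×1.48) − e^(−0.296×1.48)) + 2.140 e^(−0.296×1.48)
= -63.10 × (0.5844 − 0.6453) + 2.140 × 0.6453 = 5.225 mg/L.
DO = 8.30 − 5.225 = 3.075 mg/L.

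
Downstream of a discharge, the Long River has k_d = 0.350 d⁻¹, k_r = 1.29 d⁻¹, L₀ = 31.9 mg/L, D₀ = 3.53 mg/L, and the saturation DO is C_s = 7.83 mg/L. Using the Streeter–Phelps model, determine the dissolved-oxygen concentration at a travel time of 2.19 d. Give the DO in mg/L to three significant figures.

k_d L₀/(k_r−k_d) = 0.350×31.9/(1.29−0.350) = 11.16/0.9400 = 11.88 mg/L.
e^(−k_d t) = e^(−0.350×2.190) = 0.4646; e^(−k_r t) = e^(−1.29×2.190) = 0.05930.
D = 11.88 × (0.4646 − 0.05930) + 3.53 × 0.05930 = 4.814 + 0.2093 = 5.024 mg/L.
DO = C_s − D = 7.83 − 5.024 = 2.806 mg/L.

DO ≈ 2.81 mg/L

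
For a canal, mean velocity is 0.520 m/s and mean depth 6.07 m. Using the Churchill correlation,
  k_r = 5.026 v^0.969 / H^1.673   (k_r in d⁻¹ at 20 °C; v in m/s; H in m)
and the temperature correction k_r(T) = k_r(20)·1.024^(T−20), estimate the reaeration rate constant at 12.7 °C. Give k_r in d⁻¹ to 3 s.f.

k_r ≈ 0.110 d⁻¹

k_r(20) = 5.026 × 0.520^0.969 / 6.07^1.673 = 5.026 × 0.5306 / 20.43 = 0.1305 d⁻¹.
k_r(12.7) = 0.1305 × 1.024^(12.7−20) = 0.1305 × 0.8410 = 0.1098 d⁻¹.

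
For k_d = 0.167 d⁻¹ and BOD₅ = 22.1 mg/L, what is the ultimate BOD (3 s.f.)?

L₀ ≈ 39.0 mg/L

BOD₅ = L₀(1 − e^(−5k_d)) ⇒ L₀ = BOD₅ / (1 − e^(−5×0.167))
= 22.1 / (1 − 0.4339) = 22.1 / 0.5661 = 39.04 mg/L.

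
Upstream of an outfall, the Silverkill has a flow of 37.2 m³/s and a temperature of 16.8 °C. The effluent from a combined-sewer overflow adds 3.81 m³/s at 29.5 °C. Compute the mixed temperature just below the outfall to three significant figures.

Flow-weighted mixing: C = (Q_r C_r + Q_w C_w)/(Q_r + Q_w)
= (37.2×16.8 + 3.81×29.5)/(37.2 + 3.81) = 737.4/41.01 = 17.98 °C.

18.0 °C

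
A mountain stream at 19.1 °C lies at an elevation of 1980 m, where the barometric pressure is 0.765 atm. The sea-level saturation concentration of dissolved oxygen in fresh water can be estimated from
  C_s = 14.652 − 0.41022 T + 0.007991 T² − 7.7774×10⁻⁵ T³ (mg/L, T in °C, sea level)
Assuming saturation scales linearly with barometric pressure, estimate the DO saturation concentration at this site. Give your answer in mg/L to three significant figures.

C_s ≈ 7.03 mg/L

At sea level: C_s = 14.652 − 0.41022×19.1 + 0.007991×19.1² − 7.7774×10⁻⁵×19.1³ = 9.190 mg/L.
Pressure correction: C_s' = 9.190 × 0.765 = 7.030 mg/L.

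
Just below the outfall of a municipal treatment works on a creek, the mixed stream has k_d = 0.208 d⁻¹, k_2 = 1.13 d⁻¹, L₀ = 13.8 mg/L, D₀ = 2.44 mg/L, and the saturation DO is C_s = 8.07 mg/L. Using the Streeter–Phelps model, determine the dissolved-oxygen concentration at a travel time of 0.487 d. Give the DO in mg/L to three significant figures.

k_d L₀/(k_2−k_d) = 0.208×13.8/(1.13−0.208) = 2.870/0.9220 = 3.113 mg/L.
e^(−k_d t) = e^(−0.208×0.4870) = 0.9037; e^(−k_2 t) = e^(−1.13×0.4870) = 0.5768.
D = 3.113 × (0.9037 − 0.5768) + 2.44 × 0.5768 = 1.018 + 1.407 = 2.425 mg/L.
DO = C_s − D = 8.07 − 2.425 = 5.645 mg/L.

DO ≈ 5.64 mg/L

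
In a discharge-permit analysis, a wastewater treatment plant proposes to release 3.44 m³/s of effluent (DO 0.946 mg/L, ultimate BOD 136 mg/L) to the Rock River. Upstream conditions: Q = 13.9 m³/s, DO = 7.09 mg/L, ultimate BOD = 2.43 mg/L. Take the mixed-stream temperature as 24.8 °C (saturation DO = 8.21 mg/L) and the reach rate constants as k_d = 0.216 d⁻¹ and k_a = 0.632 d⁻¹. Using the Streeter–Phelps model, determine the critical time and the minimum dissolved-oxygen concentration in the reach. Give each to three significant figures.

Mixed DO = (13.9×7.09 + 3.44×0.946)/(13.9+3.44) = 101.8/17.34 = 5.871 mg/L.
Mixed L₀ = (13.9×2.43 + 3.44×136)/(17.34) = 501.6/17.34 = 28.93 mg/L.
Initial deficit D₀ = C_s − DO₀ = 8.21 − 5.871 = 2.339 mg/L.
t_c = (1/0.4160) ln[(0.632/0.216)(1 − 2.339×0.4160/(0.216×28.93))] = 2.404 × ln(2.470) = 2.174 d.
D_c = (0.216/0.632) × 28.93 × e^(−0.216×2.174) = 0.3418 × 28.93 × 0.6253 = 6.182 mg/L.
Minimum DO = 8.21 − 6.182 = 2.028 mg/L.

t_c ≈ 2.17 d; minimum DO ≈ 2.03 mg/L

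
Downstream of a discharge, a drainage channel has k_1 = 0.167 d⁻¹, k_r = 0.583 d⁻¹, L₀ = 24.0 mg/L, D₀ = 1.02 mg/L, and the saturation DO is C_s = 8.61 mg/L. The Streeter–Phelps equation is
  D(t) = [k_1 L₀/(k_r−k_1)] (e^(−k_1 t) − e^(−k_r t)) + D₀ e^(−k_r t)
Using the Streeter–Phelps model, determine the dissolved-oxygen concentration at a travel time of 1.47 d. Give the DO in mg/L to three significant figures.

DO ≈ 4.73 mg/L

k_1 L₀/(k_r−k_1) = 0.167×24.0/(0.583−0.167) = 4.008/0.4160 = 9.635 mg/L.
e^(−k_1 t) = e^(−0.167×1.470) = 0.7823; e^(−k_r t) = e^(−0.583×1.470) = 0.4244.
D = 9.635 × (0.7823 − 0.4244) + 1.02 × 0.4244 = 3.448 + 0.4329 = 3.881 mg/L.
DO = C_s − D = 8.61 − 3.881 = 4.729 mg/L.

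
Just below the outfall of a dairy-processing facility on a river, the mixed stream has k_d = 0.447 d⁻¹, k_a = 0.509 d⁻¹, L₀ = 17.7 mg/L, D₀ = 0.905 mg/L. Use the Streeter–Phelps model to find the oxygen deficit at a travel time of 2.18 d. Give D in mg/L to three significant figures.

k_d L₀/(k_a−k_d) = 0.447×17.7/(0.509−0.447) = 7.912/0.06200 = 127.6 mg/L.
e^(−k_d t) = e^(−0.447×2.180) = 0.3774; e^(−k_a t) = e^(−0.509×2.180) = 0.3297.
D = 127.6 × (0.3774 − 0.3297) + 0.905 × 0.3297 = 6.089 + 0.2984 = 6.387 mg/L.

D ≈ 6.39 mg/L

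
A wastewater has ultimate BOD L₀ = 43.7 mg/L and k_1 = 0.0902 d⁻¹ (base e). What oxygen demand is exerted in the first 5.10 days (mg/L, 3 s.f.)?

y ≈ 16.1 mg/L

y_t = L₀(1 − e^(−k_1 t)) = 43.7 × (1 − e^(−0.0902×5.10))
= 43.7 × (1 − 0.6313) = 43.7 × 0.3687 = 16.11 mg/L.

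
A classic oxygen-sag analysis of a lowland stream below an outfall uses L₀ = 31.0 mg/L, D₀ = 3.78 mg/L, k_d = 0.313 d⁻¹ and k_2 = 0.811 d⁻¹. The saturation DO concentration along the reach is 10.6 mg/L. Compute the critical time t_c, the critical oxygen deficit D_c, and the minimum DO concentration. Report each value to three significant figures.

At the critical point dD/dt = 0, so k_d L₀ e^(−k_d t) = k_2 D. Substituting D(t) from the Streeter–Phelps equation and solving for t gives
t_c = ln[(k_2/k_d)(1 − D₀(k_2−k_d)/(k_d L₀))] / (k_2−k_d).
Here k_2−k_d = 0.4980 d⁻¹ and 1 − D₀(k_2−k_d)/(k_d L₀) = 1 − 3.78×0.4980/(0.313×31.0) = 0.8060, so
t_c = ln(2.591 × 0.8060) / 0.4980 = 0.7364 / 0.4980 = 1.479 d.
L(t_c) = L₀ e^(−k_d t_c) = 31.0 × 0.6295 = 19.51 mg/L, and at the critical point k_2 D_c = k_d L, so D_c = (0.313/0.811) × 19.51 = 7.531 mg/L.
Minimum DO = C_s − D_c = 10.6 − 7.531 = 3.069 mg/L.

t_c ≈ 1.48 d; D_c ≈ 7.53 mg/L; min DO ≈ 3.07 mg/L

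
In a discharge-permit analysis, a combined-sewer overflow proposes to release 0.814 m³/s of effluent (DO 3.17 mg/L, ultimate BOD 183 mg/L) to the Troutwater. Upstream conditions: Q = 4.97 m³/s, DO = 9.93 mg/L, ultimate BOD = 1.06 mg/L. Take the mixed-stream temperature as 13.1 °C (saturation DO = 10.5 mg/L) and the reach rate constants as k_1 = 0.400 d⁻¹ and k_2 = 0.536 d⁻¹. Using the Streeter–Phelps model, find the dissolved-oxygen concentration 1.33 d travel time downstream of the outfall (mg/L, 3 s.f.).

DO ≈ 2.13 mg/L

Mixed DO = (4.97×9.93 + 0.814×3.17)/(4.97+0.814) = 51.93/5.784 = 8.979 mg/L.
Mixed L₀ = (4.97×1.06 + 0.814×183)/(5.784) = 154.2/5.784 = 26.66 mg/L.
Initial deficit D₀ = C_s − DO₀ = 10.5 − 8.979 = 1.521 mg/L.
D(1.33) = [0.400×26.66/(0.536−0.400)](e^(−0.400×1.33) − e^(−0.536×1.33)) + 1.521 e^(−0.536×1.33)
= 78.43 × (0.5874 − 0.4902) + 1.521 × 0.4902 = 8.369 mg/L.
DO = 10.5 − 8.369 = 2.131 mg/L.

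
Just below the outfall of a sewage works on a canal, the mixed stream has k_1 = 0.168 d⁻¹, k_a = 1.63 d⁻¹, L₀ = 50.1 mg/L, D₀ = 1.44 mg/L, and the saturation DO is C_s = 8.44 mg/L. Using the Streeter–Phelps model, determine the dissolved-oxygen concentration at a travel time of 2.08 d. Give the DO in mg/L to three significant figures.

k_1 L₀/(k_a−k_1) = 0.168×50.1/(1.63−0.168) = 8.417/1.462 = 5.757 mg/L.
e^(−k_1 t) = e^(−0.168×2.080) = 0.7051; e^(−k_a t) = e^(−1.63×2.080) = 0.03370.
D = 5.757 × (0.7051 − 0.03370) + 1.44 × 0.03370 = 3.865 + 0.04852 = 3.914 mg/L.
DO = C_s − D = 8.44 − 3.914 = 4.526 mg/L.

DO ≈ 4.53 mg/L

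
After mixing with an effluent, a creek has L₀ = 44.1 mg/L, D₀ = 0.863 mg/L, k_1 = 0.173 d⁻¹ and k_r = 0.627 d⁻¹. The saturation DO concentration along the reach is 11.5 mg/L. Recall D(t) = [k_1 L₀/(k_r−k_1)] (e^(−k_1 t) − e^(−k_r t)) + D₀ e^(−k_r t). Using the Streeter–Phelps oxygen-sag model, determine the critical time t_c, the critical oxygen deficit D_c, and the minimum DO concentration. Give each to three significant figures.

t_c ≈ 2.72 d; D_c ≈ 7.60 mg/L; min DO ≈ 3.90 mg/L

t_c = [1/(k_r−k_1)] ln[(k_r/k_1)(1 − D₀(k_r−k_1)/(k_1 L₀))]
= [1/(0.627−0.173)] ln[(0.627/0.173)(1 − 0.863×0.4540/(0.173×44.1))]
= (1/0.4540) ln[3.624 × 0.9486] = 2.203 × ln(3.438) = 2.203 × 1.235 = 2.720 d.
L(t_c) = L₀ e^(−k_1 t_c) = 44.1 × 0.6246 = 27.55 mg/L, and at the critical point k_r D_c = k_1 L, so D_c = (0.173/0.627) × 27.55 = 7.601 mg/L.
Minimum DO = C_s − D_c = 11.5 − 7.601 = 3.899 mg/L.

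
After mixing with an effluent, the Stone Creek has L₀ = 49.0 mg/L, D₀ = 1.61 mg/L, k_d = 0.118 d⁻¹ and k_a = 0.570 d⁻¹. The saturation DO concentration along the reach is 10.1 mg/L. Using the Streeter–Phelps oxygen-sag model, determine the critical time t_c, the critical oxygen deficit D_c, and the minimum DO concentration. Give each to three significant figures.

With k_a/k_d = 4.831 and 1 − D₀(k_a−k_d)/(k_d L₀) = 0.8741,
t_c = ln(4.831 × 0.8741) / (0.570 − 0.118) = ln(4.223) / 0.4520 = 1.440/0.4520 = 3.187 d.
L(t_c) = L₀ e^(−k_d t_c) = 49.0 × 0.6866 = 33.64 mg/L, and at the critical point k_a D_c = k_d L, so D_c = (0.118/0.570) × 33.64 = 6.964 mg/L.
Minimum DO = C_s − D_c = 10.1 − 6.964 = 3.136 mg/L.

t_c ≈ 3.19 d; D_c ≈ 6.96 mg/L; min DO ≈ 3.14 mg/L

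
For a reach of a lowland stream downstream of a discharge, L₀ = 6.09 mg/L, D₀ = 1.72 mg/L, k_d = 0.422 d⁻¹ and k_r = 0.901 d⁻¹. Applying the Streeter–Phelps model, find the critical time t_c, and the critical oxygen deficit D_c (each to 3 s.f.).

With k_r/k_d = 2.135 and 1 − D₀(k_r−k_d)/(k_d L₀) = 0.6794,
t_c = ln(2.135 × 0.6794) / (0.901 − 0.422) = ln(1.451) / 0.4790 = 0.3720/0.4790 = 0.7766 d.
D_c = (k_d/k_r) L₀ e^(−k_d t_c) = (0.422/0.901) × 6.09 × e^(−0.422×0.7766) = 0.4684 × 6.09 × 0.7206 = 2.055 mg/L.

t_c ≈ 0.777 d; D_c ≈ 2.06 mg/L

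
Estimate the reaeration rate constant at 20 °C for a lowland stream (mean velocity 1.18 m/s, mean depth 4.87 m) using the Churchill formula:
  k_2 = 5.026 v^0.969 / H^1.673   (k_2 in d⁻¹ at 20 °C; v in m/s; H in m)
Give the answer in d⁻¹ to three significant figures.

k_2 ≈ 0.417 d⁻¹

k_2 = 5.026 × 1.18^0.969 / 4.87^1.673 = 5.026 × 1.174 / 14.13 = 0.4175 d⁻¹.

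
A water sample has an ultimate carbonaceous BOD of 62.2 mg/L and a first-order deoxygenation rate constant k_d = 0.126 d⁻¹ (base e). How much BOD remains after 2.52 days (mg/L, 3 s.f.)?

L ≈ 45.3 mg/L

L_t = L₀ e^(−k_d t) = 62.2 × e^(−0.126×2.52) = 62.2 × 0.7280 = 45.28 mg/L.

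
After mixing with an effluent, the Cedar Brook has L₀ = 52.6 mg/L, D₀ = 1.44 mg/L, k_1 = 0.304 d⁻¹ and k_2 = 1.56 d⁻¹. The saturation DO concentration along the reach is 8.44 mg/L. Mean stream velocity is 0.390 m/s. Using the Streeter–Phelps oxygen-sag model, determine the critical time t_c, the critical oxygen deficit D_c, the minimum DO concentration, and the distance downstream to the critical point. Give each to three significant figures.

With k_2/k_1 = 5.132 and 1 − D₀(k_2−k_1)/(k_1 L₀) = 0.8869,
t_c = ln(5.132 × 0.8869) / (1.56 − 0.304) = ln(4.551) / 1.256 = 1.515/1.256 = 1.207 d.
D_c = (k_1/k_2) L₀ e^(−k_1 t_c) = (0.304/1.56) × 52.6 × e^(−0.304×1.207) = 0.1949 × 52.6 × 0.6930 = 7.103 mg/L.
Minimum DO = C_s − D_c = 8.44 − 7.103 = 1.337 mg/L.
x_c = v t_c = 0.390 m/s × 1.207 d × 86400 s/d = 40650 m ≈ 40.7 km.

t_c ≈ 1.21 d; D_c ≈ 7.10 mg/L; min DO ≈ 1.34 mg/L; x_c ≈ 40.7 km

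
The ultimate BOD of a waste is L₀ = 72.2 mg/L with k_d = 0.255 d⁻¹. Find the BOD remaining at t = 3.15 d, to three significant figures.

L ≈ 32.3 mg/L

L_t = L₀ e^(−k_d t) = 72.2 × e^(−0.255×3.15) = 72.2 × 0.4479 = 32.34 mg/L.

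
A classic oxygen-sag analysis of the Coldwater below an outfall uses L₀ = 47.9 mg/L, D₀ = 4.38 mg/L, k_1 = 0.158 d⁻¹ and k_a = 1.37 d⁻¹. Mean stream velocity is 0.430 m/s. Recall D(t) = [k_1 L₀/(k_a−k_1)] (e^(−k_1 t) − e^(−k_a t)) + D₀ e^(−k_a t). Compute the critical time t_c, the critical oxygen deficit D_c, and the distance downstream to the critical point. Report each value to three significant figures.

t_c ≈ 0.785 d; D_c ≈ 4.88 mg/L; x_c ≈ 29.2 km

At the critical point dD/dt = 0, so k_1 L₀ e^(−k_1 t) = k_a D. Substituting D(t) from the Streeter–Phelps equation and solving for t gives
t_c = ln[(k_a/k_1)(1 − D₀(k_a−k_1)/(k_1 L₀))] / (k_a−k_1).
Here k_a−k_1 = 1.212 d⁻¹ and 1 − D₀(k_a−k_1)/(k_1 L₀) = 1 − 4.38×1.212/(0.158×47.9) = 0.2986, so
t_c = ln(8.671 × 0.2986) / 1.212 = 0.9512 / 1.212 = 0.7848 d.
L(t_c) = L₀ e^(−k_1 t_c) = 47.9 × 0.8834 = 42.31 mg/L, and at the critical point k_a D_c = k_1 L, so D_c = (0.158/1.37) × 42.31 = 4.880 mg/L.
x_c = v t_c = 0.430 m/s × 0.7848 d × 86400 s/d = 29160 m ≈ 29.2 km.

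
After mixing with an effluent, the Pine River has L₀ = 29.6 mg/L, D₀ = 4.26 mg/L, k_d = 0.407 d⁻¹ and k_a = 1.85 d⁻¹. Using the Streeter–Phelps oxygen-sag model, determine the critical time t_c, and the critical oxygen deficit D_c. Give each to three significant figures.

t_c ≈ 0.555 d; D_c ≈ 5.20 mg/L

t_c = [1/(k_a−k_d)] ln[(k_a/k_d)(1 − D₀(k_a−k_d)/(k_d L₀))]
= [1/(1.85−0.407)] ln[(1.85/0.407)(1 − 4.26×1.443/(0.407×29.6))]
= (1/1.443) ln[4.545 × 0.4897] = 0.6930 × ln(2.226) = 0.6930 × 0.8003 = 0.5546 d.
L(t_c) = L₀ e^(−k_d t_c) = 29.6 × 0.7979 = 23.62 mg/L, and at the critical point k_a D_c = k_d L, so D_c = (0.407/1.85) × 23.62 = 5.196 mg/L.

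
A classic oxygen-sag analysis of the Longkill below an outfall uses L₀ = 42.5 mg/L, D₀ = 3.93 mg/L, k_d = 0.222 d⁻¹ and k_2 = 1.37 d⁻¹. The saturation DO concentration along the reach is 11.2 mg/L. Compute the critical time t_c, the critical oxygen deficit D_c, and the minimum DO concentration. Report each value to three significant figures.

t_c ≈ 1.02 d; D_c ≈ 5.49 mg/L; min DO ≈ 5.71 mg/L

At the critical point dD/dt = 0, so k_d L₀ e^(−k_d t) = k_2 D. Substituting D(t) from the Streeter–Phelps equation and solving for t gives
t_c = ln[(k_2/k_d)(1 − D₀(k_2−k_d)/(k_d L₀))] / (k_2−k_d).
Here k_2−k_d = 1.148 d⁻¹ and 1 − D₀(k_2−k_d)/(k_d L₀) = 1 − 3.93×1.148/(0.222×42.5) = 0.5218, so
t_c = ln(6.171 × 0.5218) / 1.148 = 1.169 / 1.148 = 1.019 d.
D_c = (k_d/k_2) L₀ e^(−k_d t_c) = (0.222/1.37) × 42.5 × e^(−0.222×1.019) = 0.1620 × 42.5 × 0.7976 = 5.493 mg/L.
Minimum DO = C_s − D_c = 11.2 − 5.493 = 5.707 mg/L.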